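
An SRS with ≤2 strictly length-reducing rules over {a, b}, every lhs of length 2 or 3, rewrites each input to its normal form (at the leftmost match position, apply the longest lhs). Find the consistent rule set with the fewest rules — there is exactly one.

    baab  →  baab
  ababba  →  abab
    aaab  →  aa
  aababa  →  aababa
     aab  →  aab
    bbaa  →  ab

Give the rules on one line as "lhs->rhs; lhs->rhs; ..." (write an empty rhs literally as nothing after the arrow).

  | baab
  | ababba => abaaa => abab
  | aaab => abb => aa
  | aababa

aaa->ab; bb->a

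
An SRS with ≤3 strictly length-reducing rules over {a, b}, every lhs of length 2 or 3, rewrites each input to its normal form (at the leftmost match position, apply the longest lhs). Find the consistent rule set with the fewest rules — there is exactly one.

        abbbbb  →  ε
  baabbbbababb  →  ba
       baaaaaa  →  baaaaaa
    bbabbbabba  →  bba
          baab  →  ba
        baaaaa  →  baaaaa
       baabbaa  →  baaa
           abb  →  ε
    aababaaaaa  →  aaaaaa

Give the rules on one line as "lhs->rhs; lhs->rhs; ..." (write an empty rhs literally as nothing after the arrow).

  | abbbbb => abbbb => abbb => abb => ab => ε
  | baabbbbababb => baabbbababb => baabbababb => baabababb => baababb => baabb => baab => ba
  | baaaaaa
  | bbabbbabba => bbabbabba => bbababba => bbabba => bbaba => bba

ab->; abb->ab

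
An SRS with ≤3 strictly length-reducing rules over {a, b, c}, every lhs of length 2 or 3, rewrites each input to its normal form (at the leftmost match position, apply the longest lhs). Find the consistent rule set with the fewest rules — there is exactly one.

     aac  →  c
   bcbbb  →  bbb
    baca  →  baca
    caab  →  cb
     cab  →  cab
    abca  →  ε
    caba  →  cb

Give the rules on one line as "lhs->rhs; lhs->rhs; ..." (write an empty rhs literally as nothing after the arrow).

  | aac => c
  | bcbbb => bbb
  | baca
  | caab => cb

aa->; aba->b; bc->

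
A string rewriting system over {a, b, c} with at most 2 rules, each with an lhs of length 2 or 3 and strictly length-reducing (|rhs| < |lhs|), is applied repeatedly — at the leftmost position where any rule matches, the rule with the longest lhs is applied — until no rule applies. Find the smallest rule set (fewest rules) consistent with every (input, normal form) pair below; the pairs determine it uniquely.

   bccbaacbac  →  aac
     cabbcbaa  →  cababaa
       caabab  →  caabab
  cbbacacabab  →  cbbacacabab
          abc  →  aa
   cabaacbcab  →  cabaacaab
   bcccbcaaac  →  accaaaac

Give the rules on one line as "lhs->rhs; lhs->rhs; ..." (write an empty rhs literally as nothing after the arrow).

bc->a; cba->

  | bccbaacbac => acbaacbac => aacbac => aac
  | cabbcbaa => cababaa
  | caabab
  | cbbacacabab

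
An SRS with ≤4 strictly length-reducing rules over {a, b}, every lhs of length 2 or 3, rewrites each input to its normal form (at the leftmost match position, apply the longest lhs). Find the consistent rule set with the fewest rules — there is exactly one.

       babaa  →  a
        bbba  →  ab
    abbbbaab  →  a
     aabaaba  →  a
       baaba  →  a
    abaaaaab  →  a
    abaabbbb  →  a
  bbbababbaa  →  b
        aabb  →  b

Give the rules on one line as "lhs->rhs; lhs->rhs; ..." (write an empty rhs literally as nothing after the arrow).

  | babaa => bbaa => aaa => aa => a
  | bbba => aba => ab
  | abbbbaab => aabbaab => baab => bab => bb => a
  | aabaaba => aaba => a

aa->a; aab->; ba->b; bb->a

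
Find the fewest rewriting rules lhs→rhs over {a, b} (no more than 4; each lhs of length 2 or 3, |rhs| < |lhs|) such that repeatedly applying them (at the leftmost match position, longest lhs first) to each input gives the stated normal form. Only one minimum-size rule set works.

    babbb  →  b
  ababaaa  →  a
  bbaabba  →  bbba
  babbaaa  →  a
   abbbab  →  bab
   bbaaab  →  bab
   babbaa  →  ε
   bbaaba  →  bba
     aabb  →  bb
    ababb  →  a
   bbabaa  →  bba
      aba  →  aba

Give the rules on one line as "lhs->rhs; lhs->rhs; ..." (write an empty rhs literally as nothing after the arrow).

aa->; abb->aa; baa->

  | babbb => baab => b
  | ababaaa => abaa => a
  | bbaabba => bbba
  | babbaaa => baaaaa => aaa => a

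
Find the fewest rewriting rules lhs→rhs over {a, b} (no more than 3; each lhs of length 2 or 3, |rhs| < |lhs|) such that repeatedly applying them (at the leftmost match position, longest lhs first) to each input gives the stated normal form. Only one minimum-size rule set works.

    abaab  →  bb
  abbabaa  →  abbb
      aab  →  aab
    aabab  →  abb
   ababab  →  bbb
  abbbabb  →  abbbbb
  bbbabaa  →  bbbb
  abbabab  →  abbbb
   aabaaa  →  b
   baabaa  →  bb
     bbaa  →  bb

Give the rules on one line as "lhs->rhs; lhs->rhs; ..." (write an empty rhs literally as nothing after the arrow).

aba->b; ba->b

  | abaab => bab => bb
  | abbabaa => abbbaa => abbba => abbb
  | aab
  | aabab => abb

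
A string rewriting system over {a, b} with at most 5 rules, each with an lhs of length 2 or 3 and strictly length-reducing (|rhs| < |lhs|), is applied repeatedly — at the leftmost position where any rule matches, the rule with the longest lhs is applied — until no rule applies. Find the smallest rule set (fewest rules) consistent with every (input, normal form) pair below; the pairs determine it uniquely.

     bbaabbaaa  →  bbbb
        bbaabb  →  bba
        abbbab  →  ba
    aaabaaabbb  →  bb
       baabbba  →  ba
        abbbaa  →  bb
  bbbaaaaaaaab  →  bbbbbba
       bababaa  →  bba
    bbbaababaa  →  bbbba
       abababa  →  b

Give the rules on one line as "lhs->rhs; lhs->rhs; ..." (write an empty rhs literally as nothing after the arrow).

  | bbaabbaaa => bbabaaa => bbaaaa => bbbaa => bbbb
  | bbaabb => bbab => bba
  | abbbab => bab => ba
  | aaabaaabbb => babaaabbb => baaaabbb => bbaabbb => bbabb => bb

aa->b; aab->a; ab->a; abb->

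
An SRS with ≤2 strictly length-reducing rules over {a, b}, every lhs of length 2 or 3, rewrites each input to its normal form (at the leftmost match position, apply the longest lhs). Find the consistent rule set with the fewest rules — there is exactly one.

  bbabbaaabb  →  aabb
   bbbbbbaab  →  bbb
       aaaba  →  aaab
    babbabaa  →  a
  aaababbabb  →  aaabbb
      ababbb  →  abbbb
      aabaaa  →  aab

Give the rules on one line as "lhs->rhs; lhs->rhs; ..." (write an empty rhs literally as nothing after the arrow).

  | bbabbaaabb => bbaaabb => aabb
  | bbbbbbaab => bbbbab => bbb
  | aaaba => aaab
  | babbabaa => bbbabaa => bbaa => a

ba->b; bba->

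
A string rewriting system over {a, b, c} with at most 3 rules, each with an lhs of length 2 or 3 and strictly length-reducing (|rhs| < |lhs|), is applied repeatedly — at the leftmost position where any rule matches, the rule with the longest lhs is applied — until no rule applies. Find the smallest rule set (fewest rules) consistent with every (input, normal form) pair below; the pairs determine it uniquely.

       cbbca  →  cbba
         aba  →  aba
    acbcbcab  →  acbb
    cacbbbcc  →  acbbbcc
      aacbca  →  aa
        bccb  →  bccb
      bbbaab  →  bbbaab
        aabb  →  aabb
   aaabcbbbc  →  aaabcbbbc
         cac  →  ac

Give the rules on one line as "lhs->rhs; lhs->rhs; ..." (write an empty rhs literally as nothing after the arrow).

ca->a; cba->

  | cbbca => cbba
  | aba
  | acbcbcab => acbcbab => acbb
  | cacbbbcc => acbbbcc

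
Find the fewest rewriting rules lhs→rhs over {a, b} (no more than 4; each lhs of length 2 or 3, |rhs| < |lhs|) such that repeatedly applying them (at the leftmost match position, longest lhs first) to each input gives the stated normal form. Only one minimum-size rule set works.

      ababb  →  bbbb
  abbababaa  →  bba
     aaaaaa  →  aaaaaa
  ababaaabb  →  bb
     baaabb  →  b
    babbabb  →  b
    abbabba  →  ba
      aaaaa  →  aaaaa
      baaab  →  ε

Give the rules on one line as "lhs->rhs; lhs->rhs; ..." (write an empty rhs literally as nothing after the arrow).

  | ababb => bbbb
  | abbababaa => bababaa => abaa => bba
  | aaaaaa
  | ababaaabb => bbbaaabb => bbabb => bb

ab->; aba->bb; baa->; bab->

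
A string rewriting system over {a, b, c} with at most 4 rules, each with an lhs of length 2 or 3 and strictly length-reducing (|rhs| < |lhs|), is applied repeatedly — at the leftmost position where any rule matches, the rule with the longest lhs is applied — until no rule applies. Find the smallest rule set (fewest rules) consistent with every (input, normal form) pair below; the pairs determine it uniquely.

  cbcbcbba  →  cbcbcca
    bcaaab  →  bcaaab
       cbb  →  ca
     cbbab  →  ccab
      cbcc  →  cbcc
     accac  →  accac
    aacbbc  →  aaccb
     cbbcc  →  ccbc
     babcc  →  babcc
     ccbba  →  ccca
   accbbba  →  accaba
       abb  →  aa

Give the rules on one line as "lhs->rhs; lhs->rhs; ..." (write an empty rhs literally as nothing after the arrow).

bb->a; bba->ca; bbc->cb

  | cbcbcbba => cbcbcca
  | bcaaab
  | cbb => ca
  | cbbab => ccab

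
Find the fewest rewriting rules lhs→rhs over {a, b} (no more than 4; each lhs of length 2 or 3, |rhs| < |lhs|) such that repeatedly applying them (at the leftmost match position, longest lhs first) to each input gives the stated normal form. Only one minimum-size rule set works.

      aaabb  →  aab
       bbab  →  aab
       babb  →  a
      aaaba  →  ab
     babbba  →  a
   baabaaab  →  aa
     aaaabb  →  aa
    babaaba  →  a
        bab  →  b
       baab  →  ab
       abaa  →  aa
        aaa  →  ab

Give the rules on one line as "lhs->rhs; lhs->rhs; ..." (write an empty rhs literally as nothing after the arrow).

  | aaabb => abbb => aab
  | bbab => aab
  | babb => bb => a
  | aaaba => abba => aaa => ab

aaa->ab; ba->; bb->a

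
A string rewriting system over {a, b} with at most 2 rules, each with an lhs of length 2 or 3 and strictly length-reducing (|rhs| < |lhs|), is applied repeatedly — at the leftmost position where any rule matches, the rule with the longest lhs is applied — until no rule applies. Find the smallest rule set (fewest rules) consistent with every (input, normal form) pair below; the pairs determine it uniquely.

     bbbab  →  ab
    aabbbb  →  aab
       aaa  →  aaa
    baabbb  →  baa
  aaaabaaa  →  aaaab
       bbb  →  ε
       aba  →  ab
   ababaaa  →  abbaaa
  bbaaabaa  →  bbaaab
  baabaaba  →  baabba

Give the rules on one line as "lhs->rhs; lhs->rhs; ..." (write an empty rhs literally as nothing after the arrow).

  | bbbab => ab
  | aabbbb => aab
  | aaa
  | baabbb => baa

aba->ab; bbb->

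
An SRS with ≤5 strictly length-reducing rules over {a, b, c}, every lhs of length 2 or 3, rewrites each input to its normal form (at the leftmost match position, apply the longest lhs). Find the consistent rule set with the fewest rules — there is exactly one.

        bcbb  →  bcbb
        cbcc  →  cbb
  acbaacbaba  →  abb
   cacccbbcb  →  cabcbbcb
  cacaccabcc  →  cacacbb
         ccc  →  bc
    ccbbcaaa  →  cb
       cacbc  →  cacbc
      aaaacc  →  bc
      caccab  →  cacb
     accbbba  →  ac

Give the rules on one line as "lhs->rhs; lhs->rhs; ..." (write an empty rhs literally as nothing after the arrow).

  | bcbb
  | cbcc => cbb
  | acbaacbaba => accacbaba => abacbaba => accbaba => abbaba => abcba => abcc => abb
  | cacccbbcb => cabcbbcb

aaa->b; ba->c; bbb->; cc->b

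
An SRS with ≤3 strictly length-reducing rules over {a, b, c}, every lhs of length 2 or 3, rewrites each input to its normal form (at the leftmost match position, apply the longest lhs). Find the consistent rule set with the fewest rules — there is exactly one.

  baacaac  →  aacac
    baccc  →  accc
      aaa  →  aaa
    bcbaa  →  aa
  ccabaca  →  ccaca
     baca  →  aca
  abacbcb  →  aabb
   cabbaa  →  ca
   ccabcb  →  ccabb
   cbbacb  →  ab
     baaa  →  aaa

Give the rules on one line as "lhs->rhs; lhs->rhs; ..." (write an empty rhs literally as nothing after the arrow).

  | baacaac => aacaac => aacac
  | baccc => accc
  | aaa
  | bcbaa => bbaa => baa => aa

ba->a; caa->ca; cb->b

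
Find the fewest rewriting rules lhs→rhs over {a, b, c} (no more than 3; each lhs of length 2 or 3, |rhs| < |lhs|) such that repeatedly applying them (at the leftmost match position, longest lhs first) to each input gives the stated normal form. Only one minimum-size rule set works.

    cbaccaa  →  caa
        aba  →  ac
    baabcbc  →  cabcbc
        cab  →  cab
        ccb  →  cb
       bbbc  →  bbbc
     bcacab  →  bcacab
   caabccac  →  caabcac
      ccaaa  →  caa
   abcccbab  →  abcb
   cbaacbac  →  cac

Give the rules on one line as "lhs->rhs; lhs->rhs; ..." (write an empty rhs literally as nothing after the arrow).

aaa->aa; ba->c; cc->c

  | cbaccaa => ccccaa => cccaa => ccaa => caa
  | aba => ac
  | baabcbc => cabcbc
  | cab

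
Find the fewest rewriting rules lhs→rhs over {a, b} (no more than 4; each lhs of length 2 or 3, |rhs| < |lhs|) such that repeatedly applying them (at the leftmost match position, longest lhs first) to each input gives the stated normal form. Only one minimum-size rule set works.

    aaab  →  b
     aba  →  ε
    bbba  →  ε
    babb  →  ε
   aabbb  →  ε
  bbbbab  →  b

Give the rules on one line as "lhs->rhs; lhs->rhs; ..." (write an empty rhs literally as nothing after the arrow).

aa->b; ab->b; ba->; bb->

  | aaab => bab => b
  | aba => ba => ε
  | bbba => ba => ε
  | babb => bb => ε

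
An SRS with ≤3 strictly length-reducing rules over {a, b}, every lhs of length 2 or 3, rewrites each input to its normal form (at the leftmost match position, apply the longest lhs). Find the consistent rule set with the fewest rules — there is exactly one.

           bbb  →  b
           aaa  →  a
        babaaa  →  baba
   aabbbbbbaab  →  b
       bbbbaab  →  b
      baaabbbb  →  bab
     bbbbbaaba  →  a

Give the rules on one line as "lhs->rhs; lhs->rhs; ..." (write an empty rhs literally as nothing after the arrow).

aa->; abb->ab; bb->

  | bbb => b
  | aaa => a
  | babaaa => baba
  | aabbbbbbaab => bbbbbbaab => bbbbaab => bbaab => aab => b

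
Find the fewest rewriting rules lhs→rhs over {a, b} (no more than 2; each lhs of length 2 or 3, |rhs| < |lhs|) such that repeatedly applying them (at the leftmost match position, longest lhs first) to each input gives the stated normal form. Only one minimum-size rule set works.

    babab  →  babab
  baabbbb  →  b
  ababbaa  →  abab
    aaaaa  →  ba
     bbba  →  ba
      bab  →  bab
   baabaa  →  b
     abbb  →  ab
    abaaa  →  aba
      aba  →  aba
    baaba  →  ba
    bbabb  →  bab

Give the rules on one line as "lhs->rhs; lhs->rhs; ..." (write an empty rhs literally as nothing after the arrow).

  | babab
  | baabbbb => bbbbbb => bbbbb => bbbb => bbb => bb => b
  | ababbaa => ababaa => ababb => abab
  | aaaaa => baaa => bba => ba

aa->b; bb->b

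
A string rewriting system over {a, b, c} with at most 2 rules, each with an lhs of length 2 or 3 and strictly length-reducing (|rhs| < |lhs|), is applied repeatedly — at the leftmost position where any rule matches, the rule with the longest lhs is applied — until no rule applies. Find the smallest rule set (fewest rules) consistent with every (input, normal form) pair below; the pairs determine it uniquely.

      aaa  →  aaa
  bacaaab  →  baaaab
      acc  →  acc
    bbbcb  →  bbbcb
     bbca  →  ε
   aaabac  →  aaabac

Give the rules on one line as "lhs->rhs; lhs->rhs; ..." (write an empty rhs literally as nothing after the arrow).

  | aaa
  | bacaaab => baaaab
  | acc
  | bbbcb

bba->; ca->a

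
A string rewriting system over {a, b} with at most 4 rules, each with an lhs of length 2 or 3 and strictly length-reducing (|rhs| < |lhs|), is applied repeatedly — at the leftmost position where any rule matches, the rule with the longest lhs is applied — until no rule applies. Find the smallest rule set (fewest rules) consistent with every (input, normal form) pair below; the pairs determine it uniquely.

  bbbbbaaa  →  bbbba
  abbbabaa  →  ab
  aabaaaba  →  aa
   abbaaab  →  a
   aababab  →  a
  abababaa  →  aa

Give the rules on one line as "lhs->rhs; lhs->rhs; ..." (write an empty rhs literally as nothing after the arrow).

  | bbbbbaaa => bbbba
  | abbbabaa => abbaa => ab
  | aabaaaba => aaaba => aa
  | abbaaab => abab => a

aab->; baa->; bab->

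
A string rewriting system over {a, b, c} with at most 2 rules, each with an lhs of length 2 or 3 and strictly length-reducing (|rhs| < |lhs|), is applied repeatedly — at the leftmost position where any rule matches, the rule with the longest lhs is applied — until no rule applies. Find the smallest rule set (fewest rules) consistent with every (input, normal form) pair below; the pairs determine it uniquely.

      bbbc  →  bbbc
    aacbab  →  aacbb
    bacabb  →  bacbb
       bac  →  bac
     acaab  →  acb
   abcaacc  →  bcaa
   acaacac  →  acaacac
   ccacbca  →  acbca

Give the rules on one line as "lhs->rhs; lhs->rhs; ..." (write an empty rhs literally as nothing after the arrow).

ab->b; cc->

  | bbbc
  | aacbab => aacbb
  | bacabb => bacbb
  | bac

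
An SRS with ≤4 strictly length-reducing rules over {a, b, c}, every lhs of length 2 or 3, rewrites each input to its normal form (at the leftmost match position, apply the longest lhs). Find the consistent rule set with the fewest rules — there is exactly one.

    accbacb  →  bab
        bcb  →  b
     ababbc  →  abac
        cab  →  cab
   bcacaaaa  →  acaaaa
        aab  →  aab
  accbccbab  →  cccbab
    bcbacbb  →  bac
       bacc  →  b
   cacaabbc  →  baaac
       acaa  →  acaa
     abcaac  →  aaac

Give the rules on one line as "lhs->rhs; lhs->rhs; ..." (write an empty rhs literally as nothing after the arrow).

acc->cb; bb->; bc->; cac->ba

  | accbacb => cbbacb => cacb => bab
  | bcb => b
  | ababbc => abac
  | cab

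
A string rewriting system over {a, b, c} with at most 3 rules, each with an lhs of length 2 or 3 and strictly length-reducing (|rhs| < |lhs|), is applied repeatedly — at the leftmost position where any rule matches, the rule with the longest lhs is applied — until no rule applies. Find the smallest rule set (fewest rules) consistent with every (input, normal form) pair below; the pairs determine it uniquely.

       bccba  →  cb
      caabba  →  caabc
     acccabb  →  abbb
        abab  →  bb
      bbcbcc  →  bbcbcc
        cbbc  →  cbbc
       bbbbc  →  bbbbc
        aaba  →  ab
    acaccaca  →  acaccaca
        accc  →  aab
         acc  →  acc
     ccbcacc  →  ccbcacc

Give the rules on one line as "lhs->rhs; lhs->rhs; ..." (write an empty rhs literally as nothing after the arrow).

aba->b; ba->c; ccc->ab

  | bccba => bccc => bab => cb
  | caabba => caabc
  | acccabb => aababb => abbb
  | abab => bb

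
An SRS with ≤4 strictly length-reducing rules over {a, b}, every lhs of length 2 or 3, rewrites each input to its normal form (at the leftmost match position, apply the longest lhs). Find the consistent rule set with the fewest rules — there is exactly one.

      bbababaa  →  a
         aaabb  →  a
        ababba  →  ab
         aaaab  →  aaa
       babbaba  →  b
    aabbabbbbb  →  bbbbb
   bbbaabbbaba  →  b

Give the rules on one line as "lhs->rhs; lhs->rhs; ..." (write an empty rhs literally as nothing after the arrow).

  | bbababaa => abbabaa => aabbaa => abaa => a
  | aaabb => aab => a
  | ababba => bba => ab
  | aaaab => aaa

aab->a; aba->; bba->ab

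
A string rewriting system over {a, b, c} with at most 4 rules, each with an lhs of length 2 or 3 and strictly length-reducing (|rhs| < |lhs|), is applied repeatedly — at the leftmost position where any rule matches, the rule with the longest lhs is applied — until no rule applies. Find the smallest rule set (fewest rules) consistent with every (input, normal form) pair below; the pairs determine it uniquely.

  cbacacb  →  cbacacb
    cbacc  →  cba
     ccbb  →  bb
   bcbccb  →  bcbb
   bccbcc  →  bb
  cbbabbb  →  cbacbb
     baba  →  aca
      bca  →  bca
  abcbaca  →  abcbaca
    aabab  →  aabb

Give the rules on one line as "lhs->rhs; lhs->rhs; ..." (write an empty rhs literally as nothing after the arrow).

  | cbacacb
  | cbacc => cba
  | ccbb => bb
  | bcbccb => bcbb

aba->ab; bab->ac; cc->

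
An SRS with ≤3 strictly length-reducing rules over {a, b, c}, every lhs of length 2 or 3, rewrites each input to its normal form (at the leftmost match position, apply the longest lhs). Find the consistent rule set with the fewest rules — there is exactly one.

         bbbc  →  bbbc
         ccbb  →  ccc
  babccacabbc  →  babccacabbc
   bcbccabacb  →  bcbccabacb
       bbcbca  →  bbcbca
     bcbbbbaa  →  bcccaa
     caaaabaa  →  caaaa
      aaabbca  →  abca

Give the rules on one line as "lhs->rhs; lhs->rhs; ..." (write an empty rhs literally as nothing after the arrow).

  | bbbc
  | ccbb => ccc
  | babccacabbc
  | bcbccabacb

aab->; cbb->cc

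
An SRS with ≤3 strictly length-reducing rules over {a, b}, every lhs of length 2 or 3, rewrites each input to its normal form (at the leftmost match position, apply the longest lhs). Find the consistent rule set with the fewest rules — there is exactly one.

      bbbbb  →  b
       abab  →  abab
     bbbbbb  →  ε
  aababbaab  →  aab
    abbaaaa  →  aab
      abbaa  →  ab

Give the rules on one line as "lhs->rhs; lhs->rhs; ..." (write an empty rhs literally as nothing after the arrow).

aaa->ab; baa->ab; bb->

  | bbbbb => bbb => b
  | abab
  | bbbbbb => bbbb => bb => ε
  | aababbaab => aabaaab => aaabab => abbab => aab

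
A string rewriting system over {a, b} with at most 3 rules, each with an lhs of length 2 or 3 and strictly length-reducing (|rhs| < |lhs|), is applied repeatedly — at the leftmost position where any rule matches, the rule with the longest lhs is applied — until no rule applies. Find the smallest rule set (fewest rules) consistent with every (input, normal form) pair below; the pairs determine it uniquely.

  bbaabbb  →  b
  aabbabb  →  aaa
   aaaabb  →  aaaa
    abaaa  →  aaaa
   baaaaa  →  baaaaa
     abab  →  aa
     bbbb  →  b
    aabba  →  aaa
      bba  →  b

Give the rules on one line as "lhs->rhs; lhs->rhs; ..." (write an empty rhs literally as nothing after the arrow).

  | bbaabbb => bbabbb => bbbbb => bbbb => bbb => bb => b
  | aabbabb => aababb => aaabb => aaab => aaa
  | aaaabb => aaaab => aaaa
  | abaaa => aaaa

ab->a; bb->b; bba->bb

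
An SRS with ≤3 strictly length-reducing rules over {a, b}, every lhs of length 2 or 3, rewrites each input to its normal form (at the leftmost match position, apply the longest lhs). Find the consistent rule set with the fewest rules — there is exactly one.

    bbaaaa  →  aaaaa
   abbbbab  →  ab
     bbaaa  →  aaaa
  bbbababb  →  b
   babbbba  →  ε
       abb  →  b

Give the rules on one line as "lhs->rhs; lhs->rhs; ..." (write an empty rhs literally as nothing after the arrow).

abb->b; ba->; bb->a

  | bbaaaa => aaaaa
  | abbbbab => bbbab => abab => ab
  | bbaaa => aaaa
  | bbbababb => abababb => ababb => abb => b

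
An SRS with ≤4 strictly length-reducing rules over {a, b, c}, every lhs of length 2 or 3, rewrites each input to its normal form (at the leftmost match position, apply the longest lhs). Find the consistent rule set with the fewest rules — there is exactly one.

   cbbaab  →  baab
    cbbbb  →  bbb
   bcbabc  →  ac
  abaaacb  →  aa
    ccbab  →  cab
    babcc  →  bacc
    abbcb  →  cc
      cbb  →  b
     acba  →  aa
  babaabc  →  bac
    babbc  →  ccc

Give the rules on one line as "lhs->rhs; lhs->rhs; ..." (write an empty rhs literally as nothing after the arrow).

  | cbbaab => baab
  | cbbbb => bbb
  | bcbabc => cbabc => abc => ac
  | abaaacb => aacb => aa

aba->; abb->cc; bc->c; cb->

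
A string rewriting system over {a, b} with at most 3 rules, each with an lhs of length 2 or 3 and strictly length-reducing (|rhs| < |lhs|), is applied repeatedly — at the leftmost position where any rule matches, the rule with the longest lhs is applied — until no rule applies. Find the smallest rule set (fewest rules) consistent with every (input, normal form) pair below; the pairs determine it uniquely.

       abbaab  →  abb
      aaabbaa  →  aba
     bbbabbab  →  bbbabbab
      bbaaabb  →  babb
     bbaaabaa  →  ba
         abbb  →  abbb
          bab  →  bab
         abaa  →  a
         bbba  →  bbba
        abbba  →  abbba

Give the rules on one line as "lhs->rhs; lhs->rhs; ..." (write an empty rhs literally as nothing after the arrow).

  | abbaab => abb
  | aaabbaa => ababaa => aba
  | bbbabbab
  | bbaaabb => babb

aab->ba; baa->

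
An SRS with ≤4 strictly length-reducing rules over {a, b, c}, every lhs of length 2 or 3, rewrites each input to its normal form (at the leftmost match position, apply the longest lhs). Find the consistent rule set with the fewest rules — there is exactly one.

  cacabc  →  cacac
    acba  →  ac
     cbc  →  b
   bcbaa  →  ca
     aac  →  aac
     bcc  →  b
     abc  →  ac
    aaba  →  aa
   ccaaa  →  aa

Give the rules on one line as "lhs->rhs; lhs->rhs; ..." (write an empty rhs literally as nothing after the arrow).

ba->; bc->c; cc->b

  | cacabc => cacac
  | acba => ac
  | cbc => cc => b
  | bcbaa => cbaa => ca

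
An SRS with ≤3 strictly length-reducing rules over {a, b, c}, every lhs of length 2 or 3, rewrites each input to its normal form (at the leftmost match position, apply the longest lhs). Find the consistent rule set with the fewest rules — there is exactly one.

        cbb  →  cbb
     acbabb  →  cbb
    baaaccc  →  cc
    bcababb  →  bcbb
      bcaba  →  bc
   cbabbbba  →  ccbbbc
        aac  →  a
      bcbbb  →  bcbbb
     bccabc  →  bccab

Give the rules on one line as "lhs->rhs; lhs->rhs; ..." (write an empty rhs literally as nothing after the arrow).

abc->ab; ac->; ba->c

  | cbb
  | acbabb => babb => cbb
  | baaaccc => caaccc => cacc => cc
  | bcababb => bcacbb => bcbb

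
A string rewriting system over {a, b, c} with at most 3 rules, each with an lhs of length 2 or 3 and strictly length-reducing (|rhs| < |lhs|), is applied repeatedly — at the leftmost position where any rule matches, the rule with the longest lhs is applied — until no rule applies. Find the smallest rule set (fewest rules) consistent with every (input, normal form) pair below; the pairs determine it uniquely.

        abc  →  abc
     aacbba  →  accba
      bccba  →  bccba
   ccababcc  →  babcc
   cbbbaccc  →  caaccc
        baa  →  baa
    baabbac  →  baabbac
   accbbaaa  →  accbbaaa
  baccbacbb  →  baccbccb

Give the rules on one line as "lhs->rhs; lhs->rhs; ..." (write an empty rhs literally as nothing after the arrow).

  | abc
  | aacbba => accba
  | bccba
  | ccababcc => babcc

acb->cc; bbb->a; cca->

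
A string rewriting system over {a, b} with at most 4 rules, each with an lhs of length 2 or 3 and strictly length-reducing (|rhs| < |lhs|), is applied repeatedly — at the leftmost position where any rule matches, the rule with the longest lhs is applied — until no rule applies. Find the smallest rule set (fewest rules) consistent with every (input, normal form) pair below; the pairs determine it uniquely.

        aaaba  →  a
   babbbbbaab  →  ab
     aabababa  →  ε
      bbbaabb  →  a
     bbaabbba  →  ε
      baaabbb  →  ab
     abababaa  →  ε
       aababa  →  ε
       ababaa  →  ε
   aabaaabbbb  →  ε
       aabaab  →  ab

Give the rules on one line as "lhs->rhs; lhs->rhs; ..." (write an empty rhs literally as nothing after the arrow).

  | aaaba => aba => a
  | babbbbbaab => bbbbbaab => abbbaab => aabaab => baab => ab
  | aabababa => bababa => baba => ba => ε
  | bbbaabb => abaabb => aabb => bb => a

aa->; ba->; bb->a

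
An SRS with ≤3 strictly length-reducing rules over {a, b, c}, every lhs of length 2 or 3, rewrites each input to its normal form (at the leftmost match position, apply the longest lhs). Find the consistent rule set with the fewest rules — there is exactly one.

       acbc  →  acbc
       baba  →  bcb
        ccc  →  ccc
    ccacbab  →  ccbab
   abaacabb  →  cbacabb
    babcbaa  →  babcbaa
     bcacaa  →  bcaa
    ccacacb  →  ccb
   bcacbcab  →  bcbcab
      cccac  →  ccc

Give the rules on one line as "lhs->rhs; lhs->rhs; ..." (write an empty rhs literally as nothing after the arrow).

aba->cb; cac->c

  | acbc
  | baba => bcb
  | ccc
  | ccacbab => ccbab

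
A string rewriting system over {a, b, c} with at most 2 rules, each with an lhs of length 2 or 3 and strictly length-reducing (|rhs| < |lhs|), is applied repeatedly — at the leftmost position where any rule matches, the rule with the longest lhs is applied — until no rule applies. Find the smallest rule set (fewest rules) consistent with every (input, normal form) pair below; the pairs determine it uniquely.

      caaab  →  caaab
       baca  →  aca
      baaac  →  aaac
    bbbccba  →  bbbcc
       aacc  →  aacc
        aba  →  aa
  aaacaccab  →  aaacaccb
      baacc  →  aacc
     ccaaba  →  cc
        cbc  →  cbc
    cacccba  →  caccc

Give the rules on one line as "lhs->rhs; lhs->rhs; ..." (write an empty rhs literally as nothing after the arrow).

ba->a; cca->cc

  | caaab
  | baca => aca
  | baaac => aaac
  | bbbccba => bbbcca => bbbcc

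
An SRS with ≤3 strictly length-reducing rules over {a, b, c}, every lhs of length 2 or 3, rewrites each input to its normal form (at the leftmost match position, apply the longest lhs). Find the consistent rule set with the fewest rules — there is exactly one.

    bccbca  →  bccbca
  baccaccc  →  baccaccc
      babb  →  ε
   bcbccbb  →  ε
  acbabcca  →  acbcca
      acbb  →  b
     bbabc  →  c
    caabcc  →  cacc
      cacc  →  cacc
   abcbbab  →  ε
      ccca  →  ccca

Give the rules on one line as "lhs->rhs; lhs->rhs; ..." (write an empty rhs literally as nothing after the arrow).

ab->; bb->; cbb->bb

  | bccbca
  | baccaccc
  | babb => bb => ε
  | bcbccbb => bcbcbb => bcbbb => bbbb => bb => ε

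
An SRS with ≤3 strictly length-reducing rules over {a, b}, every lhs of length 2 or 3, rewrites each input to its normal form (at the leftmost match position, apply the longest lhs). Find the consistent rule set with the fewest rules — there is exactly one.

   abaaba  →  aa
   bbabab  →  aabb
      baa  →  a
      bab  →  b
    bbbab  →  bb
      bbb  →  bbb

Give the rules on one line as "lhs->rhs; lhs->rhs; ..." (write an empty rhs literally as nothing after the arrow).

  | abaaba => aaba => aa
  | bbabab => abbab => aabb
  | baa => a
  | bab => b

ba->; bba->ab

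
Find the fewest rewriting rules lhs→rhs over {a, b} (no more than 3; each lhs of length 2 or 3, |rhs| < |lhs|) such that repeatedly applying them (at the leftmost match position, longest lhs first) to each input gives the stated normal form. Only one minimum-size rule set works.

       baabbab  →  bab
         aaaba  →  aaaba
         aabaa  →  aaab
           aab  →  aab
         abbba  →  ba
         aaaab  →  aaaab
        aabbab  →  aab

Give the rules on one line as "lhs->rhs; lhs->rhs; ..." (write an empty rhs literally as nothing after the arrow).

abb->; baa->ab

  | baabbab => abbbab => bab
  | aaaba
  | aabaa => aaab
  | aab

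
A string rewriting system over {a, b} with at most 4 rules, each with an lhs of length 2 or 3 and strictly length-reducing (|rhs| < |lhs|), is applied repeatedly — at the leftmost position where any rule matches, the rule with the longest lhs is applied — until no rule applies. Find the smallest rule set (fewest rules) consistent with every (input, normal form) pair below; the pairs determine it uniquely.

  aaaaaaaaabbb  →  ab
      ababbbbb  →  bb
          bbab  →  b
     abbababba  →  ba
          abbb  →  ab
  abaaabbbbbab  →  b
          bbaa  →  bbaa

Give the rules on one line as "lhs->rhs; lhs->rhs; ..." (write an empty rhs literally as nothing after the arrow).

abb->bb; bab->; bbb->ab

  | aaaaaaaaabbb => aaaaaaaabbb => aaaaaaabbb => aaaaaabbb => aaaaabbb => aaaabbb => aaabbb => aabbb => abbb => bbb => ab
  | ababbbbb => abbbb => bbbb => abb => bb
  | bbab => b
  | abbababba => bbababba => babba => ba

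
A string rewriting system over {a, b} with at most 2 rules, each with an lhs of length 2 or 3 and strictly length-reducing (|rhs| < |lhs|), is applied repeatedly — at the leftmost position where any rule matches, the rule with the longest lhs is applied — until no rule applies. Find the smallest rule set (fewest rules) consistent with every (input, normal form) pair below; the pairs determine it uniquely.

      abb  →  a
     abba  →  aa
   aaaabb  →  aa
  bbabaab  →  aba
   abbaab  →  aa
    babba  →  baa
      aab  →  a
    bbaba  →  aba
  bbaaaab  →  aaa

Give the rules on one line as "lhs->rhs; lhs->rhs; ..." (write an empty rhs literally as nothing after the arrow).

  | abb => a
  | abba => aa
  | aaaabb => aaab => aa
  | bbabaab => abaab => aba

aab->a; bb->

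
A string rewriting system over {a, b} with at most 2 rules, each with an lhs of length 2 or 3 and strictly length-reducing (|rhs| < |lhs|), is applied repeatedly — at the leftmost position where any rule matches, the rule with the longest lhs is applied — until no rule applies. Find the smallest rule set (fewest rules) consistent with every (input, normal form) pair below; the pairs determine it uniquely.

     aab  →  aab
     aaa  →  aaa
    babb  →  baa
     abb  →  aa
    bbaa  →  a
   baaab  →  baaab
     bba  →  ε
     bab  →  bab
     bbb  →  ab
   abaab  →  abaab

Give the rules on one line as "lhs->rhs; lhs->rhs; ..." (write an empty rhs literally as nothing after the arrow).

  | aab
  | aaa
  | babb => baa
  | abb => aa

bb->a; bba->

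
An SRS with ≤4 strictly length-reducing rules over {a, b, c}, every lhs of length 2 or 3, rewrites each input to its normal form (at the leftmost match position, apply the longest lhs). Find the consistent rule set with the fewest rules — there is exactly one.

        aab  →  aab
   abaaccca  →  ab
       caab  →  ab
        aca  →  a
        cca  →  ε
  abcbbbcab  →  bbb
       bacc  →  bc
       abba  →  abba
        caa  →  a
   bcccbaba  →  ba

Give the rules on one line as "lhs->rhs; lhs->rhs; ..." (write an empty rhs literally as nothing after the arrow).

  | aab
  | abaaccca => abacca => abca => ab
  | caab => ab
  | aca => a

ac->; bcb->c; ca->; cc->c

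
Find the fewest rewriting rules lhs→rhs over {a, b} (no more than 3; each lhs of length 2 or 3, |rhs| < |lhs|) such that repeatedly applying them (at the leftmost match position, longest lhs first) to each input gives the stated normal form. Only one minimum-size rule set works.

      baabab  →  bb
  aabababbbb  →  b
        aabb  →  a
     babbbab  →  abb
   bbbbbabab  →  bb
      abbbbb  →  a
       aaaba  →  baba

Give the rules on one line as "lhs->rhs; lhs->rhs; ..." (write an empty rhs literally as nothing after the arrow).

aa->b; bba->ab; bbb->a

  | baabab => bbbab => aab => bb
  | aabababbbb => bbababbbb => abbabbbb => aabbbbb => bbbbbb => abbb => aa => b
  | aabb => bbb => a
  | babbbab => baaab => bbab => abb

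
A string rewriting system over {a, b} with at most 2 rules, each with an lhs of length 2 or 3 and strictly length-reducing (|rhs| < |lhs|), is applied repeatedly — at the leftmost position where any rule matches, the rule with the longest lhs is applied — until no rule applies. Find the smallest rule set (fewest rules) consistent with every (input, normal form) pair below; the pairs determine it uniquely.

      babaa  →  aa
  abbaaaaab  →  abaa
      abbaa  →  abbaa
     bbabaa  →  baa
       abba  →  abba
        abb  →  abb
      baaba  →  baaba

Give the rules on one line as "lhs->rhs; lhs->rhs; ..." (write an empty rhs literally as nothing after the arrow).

  | babaa => aaaa => aa
  | abbaaaaab => abbaaab => abbab => abaa
  | abbaa
  | bbabaa => baaaa => baa

aaa->a; bab->aa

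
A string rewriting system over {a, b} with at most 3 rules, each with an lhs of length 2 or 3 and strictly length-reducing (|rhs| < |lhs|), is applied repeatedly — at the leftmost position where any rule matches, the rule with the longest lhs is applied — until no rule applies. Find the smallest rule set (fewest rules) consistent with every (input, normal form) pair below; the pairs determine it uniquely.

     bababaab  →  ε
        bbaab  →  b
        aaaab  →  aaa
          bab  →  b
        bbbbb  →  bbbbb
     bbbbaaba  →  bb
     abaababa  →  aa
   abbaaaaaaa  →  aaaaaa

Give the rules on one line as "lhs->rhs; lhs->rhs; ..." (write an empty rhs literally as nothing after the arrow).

ab->; ba->

  | bababaab => babaab => baab => ab => ε
  | bbaab => bab => b
  | aaaab => aaa
  | bab => b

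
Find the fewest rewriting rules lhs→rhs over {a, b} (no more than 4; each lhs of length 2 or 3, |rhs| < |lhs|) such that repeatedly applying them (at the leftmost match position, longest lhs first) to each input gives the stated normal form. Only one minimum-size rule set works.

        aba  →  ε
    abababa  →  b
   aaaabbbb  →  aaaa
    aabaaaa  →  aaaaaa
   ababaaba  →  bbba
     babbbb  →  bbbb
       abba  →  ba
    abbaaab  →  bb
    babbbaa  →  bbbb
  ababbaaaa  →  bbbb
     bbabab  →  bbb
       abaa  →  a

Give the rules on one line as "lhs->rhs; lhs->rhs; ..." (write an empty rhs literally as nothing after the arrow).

aab->aa; ab->; aba->; baa->bb

  | aba => ε
  | abababa => baba => b
  | aaaabbbb => aaaabbb => aaaabb => aaaab => aaaa
  | aabaaaa => aaaaaa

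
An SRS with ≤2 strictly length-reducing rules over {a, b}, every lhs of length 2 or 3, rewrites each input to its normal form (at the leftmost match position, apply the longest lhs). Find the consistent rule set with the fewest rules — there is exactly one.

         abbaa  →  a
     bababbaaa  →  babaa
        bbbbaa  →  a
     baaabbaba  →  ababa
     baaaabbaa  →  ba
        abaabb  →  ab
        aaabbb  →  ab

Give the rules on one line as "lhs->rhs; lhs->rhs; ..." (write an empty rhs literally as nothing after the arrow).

  | abbaa => aaaa => a
  | bababbaaa => babaaaaa => babaa
  | bbbbaa => abbaa => aaaa => a
  | baaabbaba => bbbaba => ababa

aaa->; bb->a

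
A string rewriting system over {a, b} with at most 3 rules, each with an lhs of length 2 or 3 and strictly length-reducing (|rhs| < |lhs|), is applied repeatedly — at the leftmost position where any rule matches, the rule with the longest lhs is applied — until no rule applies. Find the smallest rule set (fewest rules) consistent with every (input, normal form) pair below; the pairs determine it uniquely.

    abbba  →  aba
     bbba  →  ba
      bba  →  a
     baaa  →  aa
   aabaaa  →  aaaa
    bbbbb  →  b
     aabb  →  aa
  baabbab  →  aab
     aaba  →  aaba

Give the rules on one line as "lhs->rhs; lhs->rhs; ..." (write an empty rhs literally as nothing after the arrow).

  | abbba => aba
  | bbba => ba
  | bba => a
  | baaa => aa

baa->a; bb->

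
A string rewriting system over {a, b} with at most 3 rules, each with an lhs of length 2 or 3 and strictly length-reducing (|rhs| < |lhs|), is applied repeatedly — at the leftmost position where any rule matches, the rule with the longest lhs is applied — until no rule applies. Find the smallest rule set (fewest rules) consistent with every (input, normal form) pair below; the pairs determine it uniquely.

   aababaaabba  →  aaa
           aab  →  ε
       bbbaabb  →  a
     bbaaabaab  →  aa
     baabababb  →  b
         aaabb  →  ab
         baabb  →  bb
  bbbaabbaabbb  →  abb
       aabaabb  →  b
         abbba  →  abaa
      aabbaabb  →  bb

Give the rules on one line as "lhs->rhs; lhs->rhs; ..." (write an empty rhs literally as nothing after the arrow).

  | aababaaabba => abaaabba => ababa => aaa
  | aab => ε
  | bbbaabb => baaabb => bab => a
  | bbaaabaab => aaaabaab => aaaab => aa

aab->; bab->a; bba->aa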